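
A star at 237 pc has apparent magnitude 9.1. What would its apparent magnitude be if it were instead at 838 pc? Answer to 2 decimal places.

Flux ∝ 1/d², so Δm = 5 log₁₀(d₂/d₁) = 5 log₁₀(838/237) = 2.742
m₂ = m₁ + Δm = 9.1 + (2.742) = 11.842

m ≈ 11.84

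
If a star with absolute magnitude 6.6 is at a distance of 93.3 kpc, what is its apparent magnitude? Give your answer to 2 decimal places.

m ≈ 26.45

d = 93.3 kpc = 93300 pc
m = M + 5 log₁₀ d − 5 = 6.6 + 5·4.9699 − 5 = 26.449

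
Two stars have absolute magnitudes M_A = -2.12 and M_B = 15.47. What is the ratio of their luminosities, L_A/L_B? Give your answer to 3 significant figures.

L_A/L_B ≈ 1.09×10^7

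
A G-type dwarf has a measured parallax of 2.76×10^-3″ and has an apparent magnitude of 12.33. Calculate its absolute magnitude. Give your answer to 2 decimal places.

M ≈ 4.53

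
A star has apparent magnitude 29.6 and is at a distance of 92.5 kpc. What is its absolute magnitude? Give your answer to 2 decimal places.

d = 92.5 kpc = 92500 pc
5 log₁₀(d/10 pc) = 5 log₁₀(92500) − 5 = 19.831
M = m − 5 log₁₀(d/10) = 29.6 − 19.831 = 9.769

M ≈ 9.77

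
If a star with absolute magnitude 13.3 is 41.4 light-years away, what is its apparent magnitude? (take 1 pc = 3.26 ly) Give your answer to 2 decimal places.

d = 41.4 ly / 3.26 = 12.70 pc
m = M + 5 log₁₀ d − 5 = 13.3 + 5·1.1038 − 5 = 13.819

m ≈ 13.82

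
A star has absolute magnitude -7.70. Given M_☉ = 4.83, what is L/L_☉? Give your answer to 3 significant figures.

M − M_☉ = -7.70 − 4.83 = -12.530
L/L_☉ = 10^(−0.4 (M − M_☉)) = 10^5.012 = 102800

L/L_☉ ≈ 103000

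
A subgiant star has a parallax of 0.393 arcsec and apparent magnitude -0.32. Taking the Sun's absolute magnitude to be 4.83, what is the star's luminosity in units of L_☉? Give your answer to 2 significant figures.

L/L_☉ ≈ 7.4

d = 1/p = 1/0.393″ = 2.545 pc
M = m − 5 log₁₀ d + 5 = -0.32 − 5·0.4056 + 5 = 2.652
M − M_☉ = 2.652 − 4.83 = -2.178
L/L_☉ = 10^(−0.4 × -2.178) = 7.434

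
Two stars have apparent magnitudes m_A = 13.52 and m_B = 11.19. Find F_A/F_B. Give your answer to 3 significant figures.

F_A/F_B ≈ 0.117

Δm = 13.52 − (11.19) = 2.33
Flux ratio = 10^(−0.4 Δm) = 10^(−0.4 × 2.33) = 10^-0.932 = 0.1169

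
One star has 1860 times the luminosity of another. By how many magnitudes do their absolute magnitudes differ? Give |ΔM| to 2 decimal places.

|ΔM| ≈ 8.17

Pogson: ΔM = −2.5 log₁₀(ratio) = −2.5 log₁₀(1860) = −2.5 × 3.2695 = -8.174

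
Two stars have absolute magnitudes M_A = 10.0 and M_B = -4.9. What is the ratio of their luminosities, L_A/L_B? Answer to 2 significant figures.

L_A/L_B ≈ 1.1×10^-6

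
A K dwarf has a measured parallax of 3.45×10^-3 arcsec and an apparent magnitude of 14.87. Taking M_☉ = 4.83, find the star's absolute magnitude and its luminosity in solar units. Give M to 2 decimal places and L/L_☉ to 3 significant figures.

M ≈ 7.56; L/L_☉ ≈ 0.0810

d = 1/p = 1/3.45×10^-3″ = 289.9 pc
M = m − 5 log₁₀ d + 5 = 14.87 − 5·2.4622 + 5 = 7.559
M − M_☉ = 7.559 − 4.83 = 2.729
L/L_☉ = 10^(−0.4 × 2.729) = 0.08098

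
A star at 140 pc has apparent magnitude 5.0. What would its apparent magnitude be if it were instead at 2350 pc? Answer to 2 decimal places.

Flux ∝ 1/d², so Δm = 5 log₁₀(d₂/d₁) = 5 log₁₀(2350/140) = 6.125
m₂ = m₁ + Δm = 5.0 + (6.125) = 11.125

m ≈ 11.12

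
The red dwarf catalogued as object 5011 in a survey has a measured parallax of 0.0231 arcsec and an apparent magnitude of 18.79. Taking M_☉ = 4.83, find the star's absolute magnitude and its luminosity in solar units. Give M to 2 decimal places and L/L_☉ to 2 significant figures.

M ≈ 15.61; L/L_☉ ≈ 4.9×10^-5

d = 1/p = 1/0.0231″ = 43.29 pc
M = m − 5 log₁₀ d + 5 = 18.79 − 5·1.6364 + 5 = 15.608
M − M_☉ = 15.608 − 4.83 = 10.778
L/L_☉ = 10^(−0.4 × 10.778) = 4.884×10^-5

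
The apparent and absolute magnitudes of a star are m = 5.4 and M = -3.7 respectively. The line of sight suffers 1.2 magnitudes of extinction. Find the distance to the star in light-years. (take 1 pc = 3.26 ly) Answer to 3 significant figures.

d ≈ 1240 ly

m − M = 5 log₁₀(d/10 pc) + A  ⇒  5.4 − (-3.7) − 1.2 = 5 log₁₀(d/10)
7.900 = 5 log₁₀(d/10)
log₁₀ d = (m − M − A)/5 + 1 = 2.5800
d = 10^2.5800 = 380.2 pc
= 1239 ly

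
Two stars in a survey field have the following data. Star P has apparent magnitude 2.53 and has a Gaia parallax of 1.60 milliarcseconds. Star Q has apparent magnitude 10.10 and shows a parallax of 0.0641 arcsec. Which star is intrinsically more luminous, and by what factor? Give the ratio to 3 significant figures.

Star P is more luminous, by a factor of 1.71×10^6.

Star P: p = 1.60 mas = 1.60×10^-3″ → d = 1/p = 625.0 pc
Star P: M = m − 5 log₁₀ d + 5 = 2.53 − 5·2.7959 + 5 = -6.449
Star Q: d = 1/p = 1/0.0641″ = 15.60 pc
Star Q: M = m − 5 log₁₀ d + 5 = 10.10 − 5·1.1931 + 5 = 9.134
ΔM = M_P − M_Q = -6.449 − (9.134) = -15.584; smaller M is more luminous → Star P.
L ratio = 10^(0.4 |ΔM|) = 10^6.233 = 1.712×10^6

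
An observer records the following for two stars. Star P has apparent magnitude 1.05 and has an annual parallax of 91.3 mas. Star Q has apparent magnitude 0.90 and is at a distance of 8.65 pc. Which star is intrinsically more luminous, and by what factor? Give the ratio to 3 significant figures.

Star P is more luminous, by a factor of 1.40.

Star P: p = 91.3 mas = 0.0913″ → d = 1/p = 10.95 pc
Star P: M = m − 5 log₁₀ d + 5 = 1.05 − 5·1.0395 + 5 = 0.852
Star Q: M = m − 5 log₁₀ d + 5 = 0.90 − 5·0.9370 + 5 = 1.215
ΔM = M_P − M_Q = 0.852 − (1.215) = -0.363; smaller M is more luminous → Star P.
L ratio = 10^(0.4 |ΔM|) = 10^0.145 = 1.396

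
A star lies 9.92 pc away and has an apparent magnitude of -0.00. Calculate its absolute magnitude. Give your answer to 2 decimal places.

5 log₁₀(d/10 pc) = 5 log₁₀(9.920) − 5 = -0.017
M = m − 5 log₁₀(d/10) = -0.00 + 0.017 = 0.017

M ≈ 0.02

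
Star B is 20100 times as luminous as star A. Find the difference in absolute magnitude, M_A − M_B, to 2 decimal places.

M_A − M_B ≈ 10.76

Pogson: ΔM = −2.5 log₁₀(ratio) = −2.5 log₁₀(20100) = −2.5 × 4.3032 = -10.758
Star B is brighter so has the smaller magnitude: M_A − M_B is positive.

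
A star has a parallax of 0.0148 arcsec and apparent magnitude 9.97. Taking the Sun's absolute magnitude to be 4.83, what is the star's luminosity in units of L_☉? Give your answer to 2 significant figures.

L/L_☉ ≈ 0.40

d = 1/p = 1/0.0148″ = 67.57 pc
M = m − 5 log₁₀ d + 5 = 9.97 − 5·1.8297 + 5 = 5.821
M − M_☉ = 5.821 − 4.83 = 0.991
L/L_☉ = 10^(−0.4 × 0.991) = 0.4013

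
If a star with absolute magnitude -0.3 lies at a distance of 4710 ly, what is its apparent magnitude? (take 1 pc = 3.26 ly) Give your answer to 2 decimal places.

d = 4710 ly / 3.26 = 1445 pc
m = M + 5 log₁₀ d − 5 = -0.3 + 5·3.1598 − 5 = 10.499

m ≈ 10.50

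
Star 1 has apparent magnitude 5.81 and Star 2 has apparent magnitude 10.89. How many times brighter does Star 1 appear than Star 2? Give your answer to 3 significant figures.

108

Magnitude difference = -5.08
Flux ratio = 10^(−0.4 Δm) = 10^(−0.4 × -5.08) = 10^2.032 = 107.6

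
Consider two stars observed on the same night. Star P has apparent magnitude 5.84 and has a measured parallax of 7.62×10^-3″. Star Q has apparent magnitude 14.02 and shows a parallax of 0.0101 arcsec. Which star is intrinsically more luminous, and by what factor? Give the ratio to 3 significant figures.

Star P is more luminous, by a factor of 3290.

Star P: d = 1/p = 1/7.62×10^-3″ = 131.2 pc
Star P: M = m − 5 log₁₀ d + 5 = 5.84 − 5·2.1180 + 5 = 0.250
Star Q: d = 1/p = 1/0.0101″ = 99.01 pc
Star Q: M = m − 5 log₁₀ d + 5 = 14.02 − 5·1.9957 + 5 = 9.042
ΔM = M_P − M_Q = 0.250 − (9.042) = -8.792; smaller M is more luminous → Star P.
L ratio = 10^(0.4 |ΔM|) = 10^3.517 = 3286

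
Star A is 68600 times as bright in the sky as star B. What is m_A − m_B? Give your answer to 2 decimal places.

m_A − m_B ≈ -12.09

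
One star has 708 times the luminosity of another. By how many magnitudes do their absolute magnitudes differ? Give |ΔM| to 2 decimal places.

|ΔM| ≈ 7.13

Pogson: ΔM = −2.5 log₁₀(ratio) = −2.5 log₁₀(708) = −2.5 × 2.8500 = -7.125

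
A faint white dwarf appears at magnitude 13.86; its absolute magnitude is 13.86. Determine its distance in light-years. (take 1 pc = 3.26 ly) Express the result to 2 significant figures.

d ≈ 33 ly

μ = m − M = 0.000
m − M = 5 log₁₀ d − 5
log₁₀ d = (m − M)/5 + 1 = 1.0000
d = 10^1.0000 = 10.00 pc
= 32.60 ly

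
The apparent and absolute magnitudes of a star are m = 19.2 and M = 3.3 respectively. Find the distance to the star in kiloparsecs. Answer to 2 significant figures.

d ≈ 15 kpc

Distance modulus: m − M = 19.2 − (3.3) = 15.900
m − M = 5 log₁₀ d − 5
log₁₀ d = (m − M)/5 + 1 = 4.1800
d = 10^4.1800 = 15140 pc
= 15.14 kpc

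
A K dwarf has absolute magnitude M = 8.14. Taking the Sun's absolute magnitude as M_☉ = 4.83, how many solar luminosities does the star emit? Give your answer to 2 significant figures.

L/L_☉ ≈ 0.047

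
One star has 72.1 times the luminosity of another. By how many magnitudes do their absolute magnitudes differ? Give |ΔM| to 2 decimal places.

Pogson: ΔM = −2.5 log₁₀(ratio) = −2.5 log₁₀(72.1) = −2.5 × 1.8579 = -4.645

|ΔM| ≈ 4.64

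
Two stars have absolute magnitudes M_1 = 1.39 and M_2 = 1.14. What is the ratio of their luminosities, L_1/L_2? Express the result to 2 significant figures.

L_1/L_2 ≈ 0.79

ΔM = M_1 − M_2 = 0.25
L_1/L_2 = 10^(−0.4 ΔM) = 10^-0.100 = 0.7943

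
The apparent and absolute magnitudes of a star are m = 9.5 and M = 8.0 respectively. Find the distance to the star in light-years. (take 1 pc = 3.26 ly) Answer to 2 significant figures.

μ = m − M = 1.500
m − M = 5 log₁₀ d − 5
log₁₀ d = (m − M)/5 + 1 = 1.3000
d = 10^1.3000 = 19.95 pc
= 65.05 ly

d ≈ 65 ly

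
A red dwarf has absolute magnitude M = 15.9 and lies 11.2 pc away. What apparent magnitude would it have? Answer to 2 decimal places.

m = M + 5 log₁₀ d − 5 = 15.9 + 5·1.0492 − 5 = 16.146

m ≈ 16.15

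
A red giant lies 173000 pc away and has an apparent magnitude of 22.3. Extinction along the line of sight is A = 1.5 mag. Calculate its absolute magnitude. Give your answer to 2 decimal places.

M ≈ -0.39

5 log₁₀(d/10 pc) = 5 log₁₀(173000) − 5 = 21.190
M = m − 5 log₁₀(d/10) − A = 22.3 − 21.190 − 1.5 = -0.390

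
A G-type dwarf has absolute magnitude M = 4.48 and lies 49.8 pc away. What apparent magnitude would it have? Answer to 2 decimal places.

m = M + 5 log₁₀ d − 5 = 4.48 + 5·1.6972 − 5 = 7.966

m ≈ 7.97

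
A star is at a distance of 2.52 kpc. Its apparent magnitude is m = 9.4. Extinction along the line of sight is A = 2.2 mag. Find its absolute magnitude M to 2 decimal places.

M ≈ -4.81

d = 2.52 kpc = 2520 pc
5 log₁₀(d/10 pc) = 5 log₁₀(2520) − 5 = 12.007
M = m − 5 log₁₀(d/10) − A = 9.4 − 12.007 − 2.2 = -4.807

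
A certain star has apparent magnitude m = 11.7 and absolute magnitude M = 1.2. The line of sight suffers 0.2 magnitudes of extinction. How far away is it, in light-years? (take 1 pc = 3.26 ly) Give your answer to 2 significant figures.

m − M = 5 log₁₀(d/10 pc) + A  ⇒  11.7 − (1.2) − 0.2 = 5 log₁₀(d/10)
10.300 = 5 log₁₀(d/10)
log₁₀ d = (m − M − A)/5 + 1 = 3.0600
d = 10^3.0600 = 1148 pc
= 3743 ly

d ≈ 3700 ly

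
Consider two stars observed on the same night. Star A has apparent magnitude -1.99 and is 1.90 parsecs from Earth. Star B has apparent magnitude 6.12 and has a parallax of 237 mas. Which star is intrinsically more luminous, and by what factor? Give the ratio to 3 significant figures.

Star A: M = m − 5 log₁₀ d + 5 = -1.99 − 5·0.2788 + 5 = 1.616
Star B: p = 237 mas = 0.237″ → d = 1/p = 4.219 pc
Star B: M = m − 5 log₁₀ d + 5 = 6.12 − 5·0.6253 + 5 = 7.994
ΔM = M_A − M_B = 1.616 − (7.994) = -6.378; smaller M is more luminous → Star A.
L ratio = 10^(0.4 |ΔM|) = 10^2.551 = 355.6

Star A is more luminous, by a factor of 356.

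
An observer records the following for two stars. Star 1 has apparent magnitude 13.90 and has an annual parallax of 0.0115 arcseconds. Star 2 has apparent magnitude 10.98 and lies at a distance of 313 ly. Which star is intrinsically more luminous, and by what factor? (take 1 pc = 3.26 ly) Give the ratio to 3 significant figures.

Star 2 is more luminous, by a factor of 17.9.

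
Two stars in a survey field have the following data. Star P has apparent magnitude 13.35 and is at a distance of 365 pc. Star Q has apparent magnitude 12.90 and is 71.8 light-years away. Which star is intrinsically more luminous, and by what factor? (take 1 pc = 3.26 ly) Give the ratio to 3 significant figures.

Star P: M = m − 5 log₁₀ d + 5 = 13.35 − 5·2.5623 + 5 = 5.539
Star Q: d = 71.8 ly / 3.26 = 22.02 pc
Star Q: M = m − 5 log₁₀ d + 5 = 12.90 − 5·1.3429 + 5 = 11.185
ΔM = M_P − M_Q = 5.539 − (11.185) = -5.647; smaller M is more luminous → Star P.
L ratio = 10^(0.4 |ΔM|) = 10^2.259 = 181.5

Star P is more luminous, by a factor of 181.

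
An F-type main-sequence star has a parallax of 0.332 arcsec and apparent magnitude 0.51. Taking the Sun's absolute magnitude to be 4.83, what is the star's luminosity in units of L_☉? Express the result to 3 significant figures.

L/L_☉ ≈ 4.85

d = 1/p = 1/0.332″ = 3.012 pc
M = m − 5 log₁₀ d + 5 = 0.51 − 5·0.4789 + 5 = 3.116
M − M_☉ = 3.116 − 4.83 = -1.714
L/L_☉ = 10^(−0.4 × -1.714) = 4.850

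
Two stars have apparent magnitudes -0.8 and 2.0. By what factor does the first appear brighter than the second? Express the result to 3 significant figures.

Magnitude difference = -2.8
Flux ratio = 10^(−0.4 Δm) = 10^(−0.4 × -2.8) = 10^1.120 = 13.18

13.2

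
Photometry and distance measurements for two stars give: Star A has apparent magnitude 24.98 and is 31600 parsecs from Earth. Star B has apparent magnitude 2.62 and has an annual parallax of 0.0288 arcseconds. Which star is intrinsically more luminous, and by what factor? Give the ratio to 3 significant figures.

Star B is more luminous, by a factor of 1060.

Star A: M = m − 5 log₁₀ d + 5 = 24.98 − 5·4.4997 + 5 = 7.482
Star B: d = 1/p = 1/0.0288″ = 34.72 pc
Star B: M = m − 5 log₁₀ d + 5 = 2.62 − 5·1.5406 + 5 = -0.083
ΔM = M_A − M_B = 7.482 − (-0.083) = 7.565; smaller M is more luminous → Star B.
L ratio = 10^(0.4 |ΔM|) = 10^3.026 = 1061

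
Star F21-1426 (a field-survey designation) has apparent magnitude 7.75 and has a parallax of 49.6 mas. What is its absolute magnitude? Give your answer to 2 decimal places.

M ≈ 6.23

p = 49.6 mas = 0.0496″ → d = 1/p = 20.16 pc
5 log₁₀(d/10 pc) = 5 log₁₀(20.16) − 5 = 1.523
M = m − 5 log₁₀(d/10) = 7.75 − 1.523 = 6.227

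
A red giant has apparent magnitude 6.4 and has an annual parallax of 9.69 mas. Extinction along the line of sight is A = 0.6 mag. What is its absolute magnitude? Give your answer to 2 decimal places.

M ≈ 0.73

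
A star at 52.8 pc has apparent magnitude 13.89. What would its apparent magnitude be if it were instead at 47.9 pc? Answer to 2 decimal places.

Flux ∝ 1/d², so Δm = 5 log₁₀(d₂/d₁) = 5 log₁₀(47.9/52.8) = -0.211
m₂ = m₁ + Δm = 13.89 + (-0.211) = 13.679

m ≈ 13.68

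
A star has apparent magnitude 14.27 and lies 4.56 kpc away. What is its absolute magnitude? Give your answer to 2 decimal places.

M ≈ 0.98

d = 4.56 kpc = 4560 pc
5 log₁₀(d/10 pc) = 5 log₁₀(4560) − 5 = 13.295
M = m − 5 log₁₀(d/10) = 14.27 − 13.295 = 0.975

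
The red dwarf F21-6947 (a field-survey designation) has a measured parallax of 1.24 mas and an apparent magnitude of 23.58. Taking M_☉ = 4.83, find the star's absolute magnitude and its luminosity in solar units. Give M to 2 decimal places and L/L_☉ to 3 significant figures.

M ≈ 14.05; L/L_☉ ≈ 2.06×10^-4

d = 1/p = 1000/1.24 mas = 806.5 pc
M = m − 5 log₁₀ d + 5 = 23.58 − 5·2.9066 + 5 = 14.047
M − M_☉ = 14.047 − 4.83 = 9.217
L/L_☉ = 10^(−0.4 × 9.217) = 2.057×10^-4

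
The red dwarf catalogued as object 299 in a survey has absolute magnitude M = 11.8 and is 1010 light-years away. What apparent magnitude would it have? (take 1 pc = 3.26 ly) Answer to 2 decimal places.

m ≈ 19.26

d = 1010 ly / 3.26 = 309.8 pc
m = M + 5 log₁₀ d − 5 = 11.8 + 5·2.4911 − 5 = 19.256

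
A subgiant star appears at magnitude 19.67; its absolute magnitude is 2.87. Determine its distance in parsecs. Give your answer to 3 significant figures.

d ≈ 22900 pc

Distance modulus: m − M = 19.67 − (2.87) = 16.800
m − M = 5 log₁₀ d − 5
log₁₀ d = (m − M)/5 + 1 = 4.3600
d = 10^4.3600 = 22910 pc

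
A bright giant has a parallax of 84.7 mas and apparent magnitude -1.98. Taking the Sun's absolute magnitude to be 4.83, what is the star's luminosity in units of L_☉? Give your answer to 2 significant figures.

L/L_☉ ≈ 740

d = 1/p = 1000/84.7 mas = 11.81 pc
M = m − 5 log₁₀ d + 5 = -1.98 − 5·1.0721 + 5 = -2.341
M − M_☉ = -2.341 − 4.83 = -7.171
L/L_☉ = 10^(−0.4 × -7.171) = 738.3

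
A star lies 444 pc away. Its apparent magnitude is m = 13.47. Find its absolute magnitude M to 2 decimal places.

M ≈ 5.23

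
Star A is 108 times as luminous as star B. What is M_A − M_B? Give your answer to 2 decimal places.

Pogson: ΔM = −2.5 log₁₀(ratio) = −2.5 log₁₀(108) = −2.5 × 2.0334 = -5.084
Star A is brighter, so it has the smaller magnitude: the difference is negative.

M_A − M_B ≈ -5.08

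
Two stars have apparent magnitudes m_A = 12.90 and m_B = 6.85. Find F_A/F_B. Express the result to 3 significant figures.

Magnitude difference = 6.05
Flux ratio = 10^(−0.4 Δm) = 10^(−0.4 × 6.05) = 10^-2.420 = 3.802×10^-3

F_A/F_B ≈ 3.80×10^-3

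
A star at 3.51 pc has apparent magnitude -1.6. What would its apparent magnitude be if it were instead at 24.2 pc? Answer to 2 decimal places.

Flux ∝ 1/d², so Δm = 5 log₁₀(d₂/d₁) = 5 log₁₀(24.2/3.51) = 4.193
m₂ = m₁ + Δm = -1.6 + (4.193) = 2.593

m ≈ 2.59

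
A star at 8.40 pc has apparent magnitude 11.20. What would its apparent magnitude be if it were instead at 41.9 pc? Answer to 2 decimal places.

m ≈ 14.69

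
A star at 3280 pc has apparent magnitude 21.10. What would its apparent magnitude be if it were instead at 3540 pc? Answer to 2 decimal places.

m ≈ 21.27

Flux ∝ 1/d², so Δm = 5 log₁₀(d₂/d₁) = 5 log₁₀(3540/3280) = 0.166
m₂ = m₁ + Δm = 21.10 + (0.166) = 21.266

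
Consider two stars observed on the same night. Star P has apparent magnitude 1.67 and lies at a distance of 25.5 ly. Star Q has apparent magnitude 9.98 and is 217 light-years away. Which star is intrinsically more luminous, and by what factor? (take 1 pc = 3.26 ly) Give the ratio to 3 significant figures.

Star P is more luminous, by a factor of 29.1.

Star P: d = 25.5 ly / 3.26 = 7.822 pc
Star P: M = m − 5 log₁₀ d + 5 = 1.67 − 5·0.8933 + 5 = 2.203
Star Q: d = 217 ly / 3.26 = 66.56 pc
Star Q: M = m − 5 log₁₀ d + 5 = 9.98 − 5·1.8232 + 5 = 5.864
ΔM = M_P − M_Q = 2.203 − (5.864) = -3.660; smaller M is more luminous → Star P.
L ratio = 10^(0.4 |ΔM|) = 10^1.464 = 29.12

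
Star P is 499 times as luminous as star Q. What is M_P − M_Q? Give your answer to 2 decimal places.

Pogson: ΔM = −2.5 log₁₀(ratio) = −2.5 log₁₀(499) = −2.5 × 2.6981 = -6.745
Star P is brighter, so it has the smaller magnitude: the difference is negative.

M_P − M_Q ≈ -6.75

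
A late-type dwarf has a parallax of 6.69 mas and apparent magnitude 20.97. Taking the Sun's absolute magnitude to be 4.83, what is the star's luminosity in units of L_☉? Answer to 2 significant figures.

d = 1/p = 1000/6.69 mas = 149.5 pc
M = m − 5 log₁₀ d + 5 = 20.97 − 5·2.1746 + 5 = 15.097
M − M_☉ = 15.097 − 4.83 = 10.267
L/L_☉ = 10^(−0.4 × 10.267) = 7.819×10^-5

L/L_☉ ≈ 7.8×10^-5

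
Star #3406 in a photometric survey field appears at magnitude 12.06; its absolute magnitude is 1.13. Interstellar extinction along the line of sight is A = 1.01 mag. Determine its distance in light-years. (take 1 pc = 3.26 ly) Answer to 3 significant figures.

d ≈ 3140 ly

m − M = 5 log₁₀(d/10 pc) + A  ⇒  12.06 − (1.13) − 1.01 = 5 log₁₀(d/10)
9.920 = 5 log₁₀(d/10)
log₁₀ d = (m − M − A)/5 + 1 = 2.9840
d = 10^2.9840 = 963.8 pc
= 3142 ly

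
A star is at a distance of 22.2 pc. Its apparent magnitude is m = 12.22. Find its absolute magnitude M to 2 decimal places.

M ≈ 10.49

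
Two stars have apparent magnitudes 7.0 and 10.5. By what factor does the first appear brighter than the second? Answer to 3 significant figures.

25.1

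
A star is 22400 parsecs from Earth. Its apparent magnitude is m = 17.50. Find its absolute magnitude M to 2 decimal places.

5 log₁₀(d/10 pc) = 5 log₁₀(22400) − 5 = 16.751
M = m − 5 log₁₀(d/10) = 17.50 − 16.751 = 0.749

M ≈ 0.75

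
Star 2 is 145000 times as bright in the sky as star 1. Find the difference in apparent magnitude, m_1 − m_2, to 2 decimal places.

m_1 − m_2 ≈ 12.90

Pogson: Δm = −2.5 log₁₀(ratio) = −2.5 log₁₀(145000) = −2.5 × 5.1614 = -12.903
Star 2 is brighter so has the smaller magnitude: m_1 − m_2 is positive.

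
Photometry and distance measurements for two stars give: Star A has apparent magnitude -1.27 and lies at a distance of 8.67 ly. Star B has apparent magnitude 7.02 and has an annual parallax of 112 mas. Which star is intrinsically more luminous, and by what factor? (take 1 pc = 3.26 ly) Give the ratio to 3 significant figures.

Star A is more luminous, by a factor of 184.

Star A: d = 8.67 ly / 3.26 = 2.660 pc
Star A: M = m − 5 log₁₀ d + 5 = -1.27 − 5·0.4248 + 5 = 1.606
Star B: p = 112 mas = 0.112″ → d = 1/p = 8.929 pc
Star B: M = m − 5 log₁₀ d + 5 = 7.02 − 5·0.9508 + 5 = 7.266
ΔM = M_A − M_B = 1.606 − (7.266) = -5.660; smaller M is more luminous → Star A.
L ratio = 10^(0.4 |ΔM|) = 10^2.264 = 183.7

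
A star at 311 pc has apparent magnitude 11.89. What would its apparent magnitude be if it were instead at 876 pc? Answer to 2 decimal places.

m ≈ 14.14

Flux ∝ 1/d², so Δm = 5 log₁₀(d₂/d₁) = 5 log₁₀(876/311) = 2.249
m₂ = m₁ + Δm = 11.89 + (2.249) = 14.139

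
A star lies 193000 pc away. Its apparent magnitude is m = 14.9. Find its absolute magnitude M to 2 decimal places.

M ≈ -6.53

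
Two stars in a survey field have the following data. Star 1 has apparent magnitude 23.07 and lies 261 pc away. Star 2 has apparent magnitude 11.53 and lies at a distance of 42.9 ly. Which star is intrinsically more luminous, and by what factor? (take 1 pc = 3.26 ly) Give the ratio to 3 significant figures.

Star 1: M = m − 5 log₁₀ d + 5 = 23.07 − 5·2.4166 + 5 = 15.987
Star 2: d = 42.9 ly / 3.26 = 13.16 pc
Star 2: M = m − 5 log₁₀ d + 5 = 11.53 − 5·1.1192 + 5 = 10.934
ΔM = M_1 − M_2 = 15.987 − (10.934) = 5.053; smaller M is more luminous → Star 2.
L ratio = 10^(0.4 |ΔM|) = 10^2.021 = 105.0

Star 2 is more luminous, by a factor of 105.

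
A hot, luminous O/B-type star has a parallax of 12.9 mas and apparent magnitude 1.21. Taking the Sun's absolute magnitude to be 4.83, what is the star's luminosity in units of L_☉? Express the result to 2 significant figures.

L/L_☉ ≈ 1700

d = 1/p = 1000/12.9 mas = 77.52 pc
M = m − 5 log₁₀ d + 5 = 1.21 − 5·1.8894 + 5 = -3.237
M − M_☉ = -3.237 − 4.83 = -8.067
L/L_☉ = 10^(−0.4 × -8.067) = 1686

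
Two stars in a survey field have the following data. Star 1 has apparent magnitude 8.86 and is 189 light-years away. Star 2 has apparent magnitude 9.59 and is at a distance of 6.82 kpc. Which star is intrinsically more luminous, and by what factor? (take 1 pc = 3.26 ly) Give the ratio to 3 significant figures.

Star 1: d = 189 ly / 3.26 = 57.98 pc
Star 1: M = m − 5 log₁₀ d + 5 = 8.86 − 5·1.7632 + 5 = 5.044
Star 2: d = 6.82 kpc = 6820 pc
Star 2: M = m − 5 log₁₀ d + 5 = 9.59 − 5·3.8338 + 5 = -4.579
ΔM = M_1 − M_2 = 5.044 − (-4.579) = 9.623; smaller M is more luminous → Star 2.
L ratio = 10^(0.4 |ΔM|) = 10^3.849 = 7064

Star 2 is more luminous, by a factor of 7060.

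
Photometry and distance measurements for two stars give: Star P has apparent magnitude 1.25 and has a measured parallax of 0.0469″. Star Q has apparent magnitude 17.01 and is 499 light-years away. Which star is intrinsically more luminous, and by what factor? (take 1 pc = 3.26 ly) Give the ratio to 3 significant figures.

Star P is more luminous, by a factor of 39100.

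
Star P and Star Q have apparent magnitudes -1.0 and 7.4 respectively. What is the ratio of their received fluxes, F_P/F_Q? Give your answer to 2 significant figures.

F_P/F_Q ≈ 2300

Magnitude difference = -8.4
Flux ratio = 10^(−0.4 Δm) = 10^(−0.4 × -8.4) = 10^3.360 = 2291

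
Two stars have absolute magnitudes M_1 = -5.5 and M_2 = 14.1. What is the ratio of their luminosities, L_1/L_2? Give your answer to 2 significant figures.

ΔM = M_1 − M_2 = -19.6
L_1/L_2 = 10^(−0.4 ΔM) = 10^7.840 = 6.918×10^7

L_1/L_2 ≈ 6.9×10^7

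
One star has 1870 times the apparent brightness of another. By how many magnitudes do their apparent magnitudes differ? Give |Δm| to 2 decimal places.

|Δm| ≈ 8.18

Pogson: Δm = −2.5 log₁₀(ratio) = −2.5 log₁₀(1870) = −2.5 × 3.2718 = -8.180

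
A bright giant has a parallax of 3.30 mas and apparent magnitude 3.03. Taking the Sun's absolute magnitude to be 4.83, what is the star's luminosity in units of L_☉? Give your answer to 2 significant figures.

L/L_☉ ≈ 4800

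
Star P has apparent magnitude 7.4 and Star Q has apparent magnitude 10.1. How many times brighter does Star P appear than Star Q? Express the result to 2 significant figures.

Magnitude difference = -2.7
Flux ratio = 10^(−0.4 Δm) = 10^(−0.4 × -2.7) = 10^1.080 = 12.02

12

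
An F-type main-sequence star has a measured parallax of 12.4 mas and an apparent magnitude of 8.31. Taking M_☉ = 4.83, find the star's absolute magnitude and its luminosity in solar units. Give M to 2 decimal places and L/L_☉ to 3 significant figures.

d = 1/p = 1000/12.4 mas = 80.65 pc
M = m − 5 log₁₀ d + 5 = 8.31 − 5·1.9066 + 5 = 3.777
M − M_☉ = 3.777 − 4.83 = -1.053
L/L_☉ = 10^(−0.4 × -1.053) = 2.637

M ≈ 3.78; L/L_☉ ≈ 2.64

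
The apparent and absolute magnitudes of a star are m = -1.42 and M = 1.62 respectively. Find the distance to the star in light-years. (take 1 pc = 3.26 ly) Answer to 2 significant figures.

Distance modulus: m − M = -1.42 − (1.62) = -3.040
m − M = 5 log₁₀ d − 5
log₁₀ d = (m − M)/5 + 1 = 0.3920
d = 10^0.3920 = 2.466 pc
= 8.039 ly

d ≈ 8.0 ly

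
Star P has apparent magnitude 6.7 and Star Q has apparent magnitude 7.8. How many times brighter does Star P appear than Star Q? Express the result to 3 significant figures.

Magnitude difference = -1.1
Flux ratio = 10^(−0.4 Δm) = 10^(−0.4 × -1.1) = 10^0.440 = 2.754

2.75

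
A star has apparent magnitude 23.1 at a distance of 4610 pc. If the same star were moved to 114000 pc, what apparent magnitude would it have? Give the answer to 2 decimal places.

Flux ∝ 1/d², so Δm = 5 log₁₀(d₂/d₁) = 5 log₁₀(114000/4610) = 6.966
m₂ = m₁ + Δm = 23.1 + (6.966) = 30.066

m ≈ 30.07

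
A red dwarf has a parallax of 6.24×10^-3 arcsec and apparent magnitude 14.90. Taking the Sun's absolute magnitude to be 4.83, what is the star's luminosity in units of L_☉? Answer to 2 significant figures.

d = 1/p = 1/6.24×10^-3″ = 160.3 pc
M = m − 5 log₁₀ d + 5 = 14.90 − 5·2.2048 + 5 = 8.876
M − M_☉ = 8.876 − 4.83 = 4.046
L/L_☉ = 10^(−0.4 × 4.046) = 0.02408

L/L_☉ ≈ 0.024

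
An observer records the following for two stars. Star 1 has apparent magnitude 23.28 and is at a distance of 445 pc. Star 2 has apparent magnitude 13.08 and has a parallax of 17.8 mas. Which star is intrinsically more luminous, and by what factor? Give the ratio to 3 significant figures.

Star 2 is more luminous, by a factor of 192.

Star 1: M = m − 5 log₁₀ d + 5 = 23.28 − 5·2.6484 + 5 = 15.038
Star 2: p = 17.8 mas = 0.0178″ → d = 1/p = 56.18 pc
Star 2: M = m − 5 log₁₀ d + 5 = 13.08 − 5·1.7496 + 5 = 9.332
ΔM = M_1 − M_2 = 15.038 − (9.332) = 5.706; smaller M is more luminous → Star 2.
L ratio = 10^(0.4 |ΔM|) = 10^2.282 = 191.6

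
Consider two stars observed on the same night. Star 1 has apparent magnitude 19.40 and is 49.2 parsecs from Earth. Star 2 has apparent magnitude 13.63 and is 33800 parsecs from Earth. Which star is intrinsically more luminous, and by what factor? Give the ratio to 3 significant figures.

Star 2 is more luminous, by a factor of 9.59×10^7.

Star 1: M = m − 5 log₁₀ d + 5 = 19.40 − 5·1.6920 + 5 = 15.940
Star 2: M = m − 5 log₁₀ d + 5 = 13.63 − 5·4.5289 + 5 = -4.015
ΔM = M_1 − M_2 = 15.940 − (-4.015) = 19.955; smaller M is more luminous → Star 2.
L ratio = 10^(0.4 |ΔM|) = 10^7.982 = 9.592×10^7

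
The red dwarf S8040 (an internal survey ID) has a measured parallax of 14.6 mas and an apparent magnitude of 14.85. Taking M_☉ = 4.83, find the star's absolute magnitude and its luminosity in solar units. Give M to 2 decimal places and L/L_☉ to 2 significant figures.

M ≈ 10.67; L/L_☉ ≈ 4.6×10^-3

d = 1/p = 1000/14.6 mas = 68.49 pc
M = m − 5 log₁₀ d + 5 = 14.85 − 5·1.8356 + 5 = 10.672
M − M_☉ = 10.672 − 4.83 = 5.842
L/L_☉ = 10^(−0.4 × 5.842) = 4.606×10^-3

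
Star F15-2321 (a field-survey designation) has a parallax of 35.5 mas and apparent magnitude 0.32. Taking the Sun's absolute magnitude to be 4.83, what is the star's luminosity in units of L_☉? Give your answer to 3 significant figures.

d = 1/p = 1000/35.5 mas = 28.17 pc
M = m − 5 log₁₀ d + 5 = 0.32 − 5·1.4498 + 5 = -1.929
M − M_☉ = -1.929 − 4.83 = -6.759
L/L_☉ = 10^(−0.4 × -6.759) = 505.3

L/L_☉ ≈ 505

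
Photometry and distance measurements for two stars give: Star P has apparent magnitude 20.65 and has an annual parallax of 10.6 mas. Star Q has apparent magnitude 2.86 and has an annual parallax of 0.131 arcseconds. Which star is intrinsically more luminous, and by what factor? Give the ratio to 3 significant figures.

Star P: p = 10.6 mas = 0.0106″ → d = 1/p = 94.34 pc
Star P: M = m − 5 log₁₀ d + 5 = 20.65 − 5·1.9747 + 5 = 15.777
Star Q: d = 1/p = 1/0.131″ = 7.634 pc
Star Q: M = m − 5 log₁₀ d + 5 = 2.86 − 5·0.8827 + 5 = 3.446
ΔM = M_P − M_Q = 15.777 − (3.446) = 12.330; smaller M is more luminous → Star Q.
L ratio = 10^(0.4 |ΔM|) = 10^4.932 = 85520

Star Q is more luminous, by a factor of 85500.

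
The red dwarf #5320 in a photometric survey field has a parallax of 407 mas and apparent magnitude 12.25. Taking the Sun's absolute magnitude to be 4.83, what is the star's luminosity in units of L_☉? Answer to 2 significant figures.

L/L_☉ ≈ 6.5×10^-5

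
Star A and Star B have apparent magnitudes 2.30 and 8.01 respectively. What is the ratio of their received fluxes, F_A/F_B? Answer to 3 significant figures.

Δm = 2.30 − (8.01) = -5.71
Flux ratio = 10^(−0.4 Δm) = 10^(−0.4 × -5.71) = 10^2.284 = 192.3

F_A/F_B ≈ 192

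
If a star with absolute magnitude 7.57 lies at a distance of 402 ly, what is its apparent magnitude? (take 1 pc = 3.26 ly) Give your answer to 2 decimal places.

m ≈ 13.03

d = 402 ly / 3.26 = 123.3 pc
m = M + 5 log₁₀ d − 5 = 7.57 + 5·2.0910 − 5 = 13.025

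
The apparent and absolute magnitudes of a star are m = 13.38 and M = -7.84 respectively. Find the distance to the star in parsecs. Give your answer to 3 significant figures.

d ≈ 175000 pc

Distance modulus: m − M = 13.38 − (-7.84) = 21.220
m − M = 5 log₁₀ d − 5
log₁₀ d = (m − M)/5 + 1 = 5.2440
d = 10^5.2440 = 175400 pc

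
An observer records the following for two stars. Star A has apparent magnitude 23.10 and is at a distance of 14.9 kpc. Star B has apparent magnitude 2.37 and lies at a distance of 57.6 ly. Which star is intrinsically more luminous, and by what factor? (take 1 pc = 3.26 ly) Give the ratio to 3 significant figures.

Star A: d = 14.9 kpc = 14900 pc
Star A: M = m − 5 log₁₀ d + 5 = 23.10 − 5·4.1732 + 5 = 7.234
Star B: d = 57.6 ly / 3.26 = 17.67 pc
Star B: M = m − 5 log₁₀ d + 5 = 2.37 − 5·1.2472 + 5 = 1.134
ΔM = M_A − M_B = 7.234 − (1.134) = 6.100; smaller M is more luminous → Star B.
L ratio = 10^(0.4 |ΔM|) = 10^2.440 = 275.4

Star B is more luminous, by a factor of 275.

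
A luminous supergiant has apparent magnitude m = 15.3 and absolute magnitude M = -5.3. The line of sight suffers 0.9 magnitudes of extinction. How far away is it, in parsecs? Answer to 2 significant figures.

d ≈ 87000 pc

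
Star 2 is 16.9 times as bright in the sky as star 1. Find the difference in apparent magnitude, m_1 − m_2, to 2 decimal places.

m_1 − m_2 ≈ 3.07

Pogson: Δm = −2.5 log₁₀(ratio) = −2.5 log₁₀(16.9) = −2.5 × 1.2279 = -3.070
Star 2 is brighter so has the smaller magnitude: m_1 − m_2 is positive.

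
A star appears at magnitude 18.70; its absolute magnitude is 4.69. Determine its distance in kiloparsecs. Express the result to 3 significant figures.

d ≈ 6.34 kpc

Distance modulus: m − M = 18.70 − (4.69) = 14.010
m − M = 5 log₁₀ d − 5
log₁₀ d = (m − M)/5 + 1 = 3.8020
d = 10^3.8020 = 6339 pc
= 6.339 kpc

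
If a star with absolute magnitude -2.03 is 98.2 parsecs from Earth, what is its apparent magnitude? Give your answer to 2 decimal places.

m = M + 5 log₁₀ d − 5 = -2.03 + 5·1.9921 − 5 = 2.931

m ≈ 2.93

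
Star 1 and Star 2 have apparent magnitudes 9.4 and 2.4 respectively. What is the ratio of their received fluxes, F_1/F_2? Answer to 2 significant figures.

Magnitude difference = 7.0
Flux ratio = 10^(−0.4 Δm) = 10^(−0.4 × 7.0) = 10^-2.800 = 1.585×10^-3

F_1/F_2 ≈ 1.6×10^-3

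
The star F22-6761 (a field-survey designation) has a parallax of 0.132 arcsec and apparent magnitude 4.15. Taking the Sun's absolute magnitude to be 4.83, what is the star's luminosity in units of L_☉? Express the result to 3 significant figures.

d = 1/p = 1/0.132″ = 7.576 pc
M = m − 5 log₁₀ d + 5 = 4.15 − 5·0.8794 + 5 = 4.753
M − M_☉ = 4.753 − 4.83 = -0.077
L/L_☉ = 10^(−0.4 × -0.077) = 1.074

L/L_☉ ≈ 1.07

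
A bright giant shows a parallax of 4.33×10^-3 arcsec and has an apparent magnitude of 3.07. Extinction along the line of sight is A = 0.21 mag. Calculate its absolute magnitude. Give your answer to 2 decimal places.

d = 1/p = 1/4.33×10^-3″ = 230.9 pc
5 log₁₀(d/10 pc) = 5 log₁₀(230.9) − 5 = 6.818
M = m − 5 log₁₀(d/10) − A = 3.07 − 6.818 − 0.21 = -3.958

M ≈ -3.96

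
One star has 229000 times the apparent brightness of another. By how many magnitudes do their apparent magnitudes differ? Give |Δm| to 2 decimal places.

Pogson: Δm = −2.5 log₁₀(ratio) = −2.5 log₁₀(229000) = −2.5 × 5.3598 = -13.400

|Δm| ≈ 13.40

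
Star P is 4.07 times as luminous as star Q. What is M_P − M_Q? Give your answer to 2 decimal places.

M_P − M_Q ≈ -1.52

Pogson: ΔM = −2.5 log₁₀(ratio) = −2.5 log₁₀(4.07) = −2.5 × 0.6096 = -1.524
Star P is brighter, so it has the smaller magnitude: the difference is negative.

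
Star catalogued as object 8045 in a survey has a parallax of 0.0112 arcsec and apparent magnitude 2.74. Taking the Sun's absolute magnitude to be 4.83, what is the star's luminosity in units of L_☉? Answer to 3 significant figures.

L/L_☉ ≈ 546

d = 1/p = 1/0.0112″ = 89.29 pc
M = m − 5 log₁₀ d + 5 = 2.74 − 5·1.9508 + 5 = -2.014
M − M_☉ = -2.014 − 4.83 = -6.844
L/L_☉ = 10^(−0.4 × -6.844) = 546.5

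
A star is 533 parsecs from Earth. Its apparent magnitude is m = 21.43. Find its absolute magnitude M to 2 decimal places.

M ≈ 12.80

5 log₁₀(d/10 pc) = 5 log₁₀(533.0) − 5 = 8.634
M = m − 5 log₁₀(d/10) = 21.43 − 8.634 = 12.796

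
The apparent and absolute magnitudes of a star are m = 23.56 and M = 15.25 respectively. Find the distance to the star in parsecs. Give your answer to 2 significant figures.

d ≈ 460 pc

Distance modulus: m − M = 23.56 − (15.25) = 8.310
m − M = 5 log₁₀ d − 5
log₁₀ d = (m − M)/5 + 1 = 2.6620
d = 10^2.6620 = 459.2 pc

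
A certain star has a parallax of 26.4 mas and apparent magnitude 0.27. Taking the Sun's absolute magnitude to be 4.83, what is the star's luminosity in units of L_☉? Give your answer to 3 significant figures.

d = 1/p = 1000/26.4 mas = 37.88 pc
M = m − 5 log₁₀ d + 5 = 0.27 − 5·1.5784 + 5 = -2.622
M − M_☉ = -2.622 − 4.83 = -7.452
L/L_☉ = 10^(−0.4 × -7.452) = 956.7

L/L_☉ ≈ 957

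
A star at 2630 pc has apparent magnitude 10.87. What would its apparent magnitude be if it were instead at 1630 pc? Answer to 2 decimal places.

Flux ∝ 1/d², so Δm = 5 log₁₀(d₂/d₁) = 5 log₁₀(1630/2630) = -1.039
m₂ = m₁ + Δm = 10.87 + (-1.039) = 9.831

m ≈ 9.83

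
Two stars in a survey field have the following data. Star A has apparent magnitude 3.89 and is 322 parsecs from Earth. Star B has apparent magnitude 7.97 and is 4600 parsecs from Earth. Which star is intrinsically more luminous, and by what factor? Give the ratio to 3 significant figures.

Star B is more luminous, by a factor of 4.76.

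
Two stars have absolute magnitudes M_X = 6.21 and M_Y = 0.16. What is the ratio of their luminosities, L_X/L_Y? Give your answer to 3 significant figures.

ΔM = M_X − M_Y = 6.05
L_X/L_Y = 10^(−0.4 ΔM) = 10^-2.420 = 3.802×10^-3

L_X/L_Y ≈ 3.80×10^-3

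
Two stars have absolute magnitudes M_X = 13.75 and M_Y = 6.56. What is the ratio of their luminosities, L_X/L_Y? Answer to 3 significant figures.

L_X/L_Y ≈ 1.33×10^-3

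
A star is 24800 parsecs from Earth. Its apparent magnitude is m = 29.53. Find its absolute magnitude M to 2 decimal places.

5 log₁₀(d/10 pc) = 5 log₁₀(24800) − 5 = 16.972
M = m − 5 log₁₀(d/10) = 29.53 − 16.972 = 12.558

M ≈ 12.56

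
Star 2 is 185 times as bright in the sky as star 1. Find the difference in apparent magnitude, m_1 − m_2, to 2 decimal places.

m_1 − m_2 ≈ 5.67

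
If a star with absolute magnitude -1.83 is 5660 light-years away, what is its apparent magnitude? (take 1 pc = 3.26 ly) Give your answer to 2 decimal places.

d = 5660 ly / 3.26 = 1736 pc
m = M + 5 log₁₀ d − 5 = -1.83 + 5·3.2396 − 5 = 9.368

m ≈ 9.37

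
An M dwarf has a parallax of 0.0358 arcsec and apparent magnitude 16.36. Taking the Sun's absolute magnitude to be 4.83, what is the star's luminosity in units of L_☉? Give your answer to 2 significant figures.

d = 1/p = 1/0.0358″ = 27.93 pc
M = m − 5 log₁₀ d + 5 = 16.36 − 5·1.4461 + 5 = 14.129
M − M_☉ = 14.129 − 4.83 = 9.299
L/L_☉ = 10^(−0.4 × 9.299) = 1.906×10^-4

L/L_☉ ≈ 1.9×10^-4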